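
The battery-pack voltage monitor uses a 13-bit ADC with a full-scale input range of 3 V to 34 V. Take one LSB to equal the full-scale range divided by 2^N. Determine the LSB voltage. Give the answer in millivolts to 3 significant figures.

3.78 mV

Full-scale range = 34 V − (3 V) = 31 V.
Number of codes = 2^13 = 8192.
LSB = 31 V / 2^13 = 3.78 mV.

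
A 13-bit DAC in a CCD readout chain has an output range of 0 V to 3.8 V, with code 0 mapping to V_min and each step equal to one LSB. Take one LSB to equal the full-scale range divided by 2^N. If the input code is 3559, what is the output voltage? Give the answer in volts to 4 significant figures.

Span = 3.8 V. LSB = 3.8 V / 2^13.
Output = V_min + (3559/8192) × range = 0 + 0.434448 × 3.8 V
      = 0 + 1.65090 = 1.65090 V.

1.651 V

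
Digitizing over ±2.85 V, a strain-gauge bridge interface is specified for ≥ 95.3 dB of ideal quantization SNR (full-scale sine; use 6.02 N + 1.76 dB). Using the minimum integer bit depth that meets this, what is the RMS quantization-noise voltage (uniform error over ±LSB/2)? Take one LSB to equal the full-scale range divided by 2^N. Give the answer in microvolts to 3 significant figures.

25.1 µV

Full-scale range = 2.85 V − (-2.85 V) = 5.7 V.
Required N = ⌈(95.3 − 1.76)/6.02⌉ = ⌈15.538⌉ = 16.
LSB = 5.7 V / 2^16 = 86.975 µV.
V_rms = LSB/√12 = 25.1 µV.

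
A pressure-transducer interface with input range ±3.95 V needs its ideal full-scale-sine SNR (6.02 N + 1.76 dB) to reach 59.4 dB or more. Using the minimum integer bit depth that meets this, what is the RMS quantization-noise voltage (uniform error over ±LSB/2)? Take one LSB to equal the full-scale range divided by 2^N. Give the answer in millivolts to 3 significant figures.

2.23 mV

The full-scale span is 3.95 − (-3.95) = 7.9 V.
6.02 N + 1.76 ≥ 59.4 gives N ≥ 9.575, so the minimum integer is 10.
Step size = 7.9/1024 V = 7.7148 mV.
σ_q = LSB/√12 = 7.7148 mV/3.4641 = 2.23 mV.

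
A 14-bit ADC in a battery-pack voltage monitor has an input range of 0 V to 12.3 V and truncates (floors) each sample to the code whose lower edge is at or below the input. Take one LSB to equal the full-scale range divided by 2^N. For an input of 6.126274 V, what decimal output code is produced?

8160

V_FS = 12.3 V. LSB = 12.3 V / 2^14 ≈ 0.7507 mV.
(V_in − V_min) × 2^14/range = (6.126274 − (0)) × 16384/12.3 = 8160.396.
Floor → code = 8160.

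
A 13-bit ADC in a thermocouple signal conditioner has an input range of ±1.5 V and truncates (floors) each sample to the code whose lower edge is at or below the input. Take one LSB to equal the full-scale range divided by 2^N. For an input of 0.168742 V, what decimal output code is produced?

Span: 1.5 V − (-1.5 V) = 3 V. LSB = 3 V / 2^13 ≈ 366.2 µV.
(V_in − V_min) × 2^13/range = (0.168742 − (-1.5)) × 8192/3 = 4556.778.
Floor → code = 4556.

4556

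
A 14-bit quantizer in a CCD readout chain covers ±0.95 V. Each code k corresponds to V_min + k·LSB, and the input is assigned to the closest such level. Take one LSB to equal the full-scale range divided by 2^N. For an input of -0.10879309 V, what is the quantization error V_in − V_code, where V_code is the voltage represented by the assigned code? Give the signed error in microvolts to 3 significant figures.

−16.2 µV

Range = 0.95 − (-0.95) = 1.9 V. LSB = 1.9 V / 2^14 ≈ 116.0 µV.
(-0.10879309 − (-0.95)) / LSB = 0.84120691 × 16384/1.9 = 7253.8600. Nearest integer: k = 7254.
Reconstructed level: -0.95 + 7254 × 1.9/16384 V = -0.10877685547 V.
V_in − V_code = -0.10879309 − (-0.10877685547) = −16.2 µV.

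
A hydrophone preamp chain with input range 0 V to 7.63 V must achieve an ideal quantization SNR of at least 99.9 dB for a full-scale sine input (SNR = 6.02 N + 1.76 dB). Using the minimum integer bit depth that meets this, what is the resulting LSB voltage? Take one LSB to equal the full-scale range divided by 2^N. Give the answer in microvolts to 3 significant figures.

Range is 7.63 V.
N ≥ (99.9 − 1.76)/6.02 = 16.302 → N_min = 17.
LSB = 7.63 V ÷ 2^17 = 7.63/131072 V = 58.2 µV.

58.2 µV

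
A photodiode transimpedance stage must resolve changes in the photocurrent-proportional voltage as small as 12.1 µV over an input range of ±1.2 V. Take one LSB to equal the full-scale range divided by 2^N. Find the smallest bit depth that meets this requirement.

The full-scale span is 1.2 − (-1.2) = 2.4 V.
Levels needed ≥ 2.4/12.1 µV = 198300. 2^18 = 262144 suffices, so N_min = 18.

18 bits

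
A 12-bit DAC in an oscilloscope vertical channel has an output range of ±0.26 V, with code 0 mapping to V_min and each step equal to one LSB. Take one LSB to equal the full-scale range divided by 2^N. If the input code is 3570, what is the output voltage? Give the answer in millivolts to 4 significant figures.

193.2 mV

Full-scale range = 0.26 V − (-0.26 V) = 0.52 V. LSB = 0.52 V / 2^12.
Output = V_min + (3570/4096) × range = -0.26 + 0.871582 × 0.52 V
      = -0.26 + 0.453223 = 0.193223 V.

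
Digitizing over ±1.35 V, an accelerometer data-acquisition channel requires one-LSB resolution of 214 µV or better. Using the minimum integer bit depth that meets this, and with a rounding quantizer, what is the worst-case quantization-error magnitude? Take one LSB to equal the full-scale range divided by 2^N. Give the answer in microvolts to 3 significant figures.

82.4 µV

The full-scale span is 1.35 − (-1.35) = 2.7 V.
Need 2^N ≥ 2.7 V / 214 µV = 12620 → N_min = 14.
One LSB is 2.7 V / 16384 = 164.79 µV.
Max error for round-to-nearest is LSB/2 = 82.4 µV.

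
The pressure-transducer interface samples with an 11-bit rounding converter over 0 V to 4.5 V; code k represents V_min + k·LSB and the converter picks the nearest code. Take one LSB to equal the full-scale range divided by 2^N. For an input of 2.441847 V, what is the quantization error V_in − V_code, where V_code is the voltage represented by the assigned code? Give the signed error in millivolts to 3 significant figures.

Range is 4.5 V. LSB = 4.5 V / 2^11 ≈ 2.197 mV.
Position in LSBs: (2.441847 − (0)) × 2048/4.5 = 1111.3117; rounding gives k = 1111.
V_code = V_min + k × range/2^11 = 0 + 1111 × 4.5/2048 = 2.441162109 V.
e = 2.441847 − (2.441162109) = +0.685 mV.

+0.685 mV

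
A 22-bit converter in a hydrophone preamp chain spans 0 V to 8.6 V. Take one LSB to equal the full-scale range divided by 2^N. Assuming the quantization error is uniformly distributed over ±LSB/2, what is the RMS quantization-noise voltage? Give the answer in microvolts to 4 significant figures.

Span = 8.6 V.
One LSB is 8.6 V / 4194304 = 2.05040 µV.
RMS of a uniform error over width LSB is LSB/√12 = 0.5919 µV.

0.5919 µV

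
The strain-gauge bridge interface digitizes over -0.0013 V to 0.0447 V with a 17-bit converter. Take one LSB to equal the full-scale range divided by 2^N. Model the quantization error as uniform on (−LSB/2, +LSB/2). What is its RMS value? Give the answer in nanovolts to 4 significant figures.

101.3 nV

Span: 0.0447 V − (-0.0013 V) = 0.046 V.
One LSB is 0.046 V / 131072 = 350.952 nV.
For a uniform distribution on [−LSB/2, +LSB/2], V_rms = LSB/√12 = 350.952 nV/3.4641 = 101.3 nV.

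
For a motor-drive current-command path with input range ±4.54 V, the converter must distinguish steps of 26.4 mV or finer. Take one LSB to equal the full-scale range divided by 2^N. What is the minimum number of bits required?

9 bits

Span: 4.54 V − (-4.54 V) = 9.08 V.
9.08 V / 26.4 mV = 343.9. Since 2^8 = 256 and 2^9 = 512, N = 9.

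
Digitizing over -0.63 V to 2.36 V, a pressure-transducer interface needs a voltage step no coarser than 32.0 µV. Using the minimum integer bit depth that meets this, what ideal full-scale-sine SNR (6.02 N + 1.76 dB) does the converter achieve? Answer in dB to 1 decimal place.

104.1 dB

Range = 2.36 − (-0.63) = 2.99 V.
2.99 V / 32.0 µV = 93440. Since 2^16 = 65536 and 2^17 = 131072, N = 17.
6.02(17) + 1.76 = 104.10 dB.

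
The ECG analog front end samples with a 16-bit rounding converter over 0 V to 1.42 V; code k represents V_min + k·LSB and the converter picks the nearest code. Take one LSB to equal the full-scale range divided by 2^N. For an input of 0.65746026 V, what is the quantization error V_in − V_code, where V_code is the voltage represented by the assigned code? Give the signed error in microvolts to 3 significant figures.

+3.90 µV

Span = 1.42 V. LSB = 1.42 V / 2^16 ≈ 21.67 µV.
(0.65746026 − (0)) / LSB = 0.65746026 × 65536/1.42 = 30343.1800. Nearest integer: k = 30343.
Reconstructed level: 0 + 30343 × 1.42/65536 V = 0.65745635986 V.
e = 0.65746026 − (0.65745635986) = +3.90 µV.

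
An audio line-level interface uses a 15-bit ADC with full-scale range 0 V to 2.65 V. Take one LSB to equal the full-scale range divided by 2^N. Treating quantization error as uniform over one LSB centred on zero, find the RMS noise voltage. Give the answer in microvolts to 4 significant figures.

23.35 µV

V_FS = 2.65 V.
LSB = 2.65 V ÷ 2^15 = 2.65/32768 V = 80.8716 µV.
σ_q = LSB/√12 = 80.8716 µV/3.4641 = 23.35 µV.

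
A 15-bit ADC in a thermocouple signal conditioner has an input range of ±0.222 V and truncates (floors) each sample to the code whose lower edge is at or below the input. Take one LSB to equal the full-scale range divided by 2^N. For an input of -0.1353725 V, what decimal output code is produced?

6393

Range = 0.222 − (-0.222) = 0.444 V. LSB = 0.444 V / 2^15 ≈ 13.55 µV.
(V_in − V_min) × 2^15/range = (-0.1353725 − (-0.222)) × 32768/0.444 = 6393.266.
Floor → code = 6393.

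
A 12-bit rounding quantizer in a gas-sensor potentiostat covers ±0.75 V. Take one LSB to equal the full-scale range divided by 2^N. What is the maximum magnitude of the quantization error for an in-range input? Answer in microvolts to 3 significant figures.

Full-scale range = 0.75 V − (-0.75 V) = 1.5 V.
LSB = 1.5 V ÷ 2^12 = 1.5/4096 V = 366.21 µV.
Worst-case error for round-to-nearest is half an LSB: 183 µV.

183 µV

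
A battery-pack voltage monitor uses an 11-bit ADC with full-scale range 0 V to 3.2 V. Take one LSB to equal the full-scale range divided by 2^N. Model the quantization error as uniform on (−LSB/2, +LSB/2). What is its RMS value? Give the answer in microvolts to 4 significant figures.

451.1 µV

Full-scale range = 3.2 V.
LSB = 3.2 V / 2^11 = 1.56250 mV.
RMS of a uniform error over width LSB is LSB/√12 = 451.1 µV.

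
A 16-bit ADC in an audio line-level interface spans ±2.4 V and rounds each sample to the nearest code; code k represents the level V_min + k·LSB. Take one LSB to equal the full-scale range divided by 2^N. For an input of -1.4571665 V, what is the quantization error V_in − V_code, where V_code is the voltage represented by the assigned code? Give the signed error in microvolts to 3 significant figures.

−13.2 µV

Range = 2.4 − (-2.4) = 4.8 V. LSB = 4.8 V / 2^16 ≈ 73.24 µV.
Position in LSBs: (-1.4571665 − (-2.4)) × 65536/4.8 = 12872.8201; rounding gives k = 12873.
V_code = V_min + k × range/2^16 = -2.4 + 12873 × 4.8/65536 = -1.4571533203 V.
V_in − V_code = -1.4571665 − (-1.4571533203) = −13.2 µV.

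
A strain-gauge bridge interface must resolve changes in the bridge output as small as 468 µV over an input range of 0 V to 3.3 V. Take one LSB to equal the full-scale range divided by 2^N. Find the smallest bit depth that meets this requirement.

Span = 3.3 V.
3.3 V / 468 µV = 7051. Since 2^12 = 4096 and 2^13 = 8192, N = 13.

13 bits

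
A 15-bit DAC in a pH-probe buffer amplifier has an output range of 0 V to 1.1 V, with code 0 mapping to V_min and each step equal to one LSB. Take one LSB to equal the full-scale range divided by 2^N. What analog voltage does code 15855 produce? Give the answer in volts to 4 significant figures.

Full-scale range = 1.1 V. LSB = 1.1 V / 2^15.
V_out = V_min + code × LSB = 0 V + 15855 × 1.1 V / 32768
      = 0 + 0.532242 = 0.532242 V.

0.5322 V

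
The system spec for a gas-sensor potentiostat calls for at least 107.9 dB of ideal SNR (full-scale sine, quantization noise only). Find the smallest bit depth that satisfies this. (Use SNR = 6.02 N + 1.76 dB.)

18 bits

Required N = ⌈(107.9 − 1.76)/6.02⌉ = ⌈17.631⌉ = 18.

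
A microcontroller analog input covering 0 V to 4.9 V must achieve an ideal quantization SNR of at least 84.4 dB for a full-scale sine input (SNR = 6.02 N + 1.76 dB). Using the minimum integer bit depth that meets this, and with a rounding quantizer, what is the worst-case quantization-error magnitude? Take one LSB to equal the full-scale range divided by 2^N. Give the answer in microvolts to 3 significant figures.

150 µV

Span = 4.9 V.
Required N = ⌈(84.4 − 1.76)/6.02⌉ = ⌈13.728⌉ = 14.
LSB = 4.9 V ÷ 2^14 = 4.9/16384 V = 299.07 µV.
Half an LSB is 150 µV.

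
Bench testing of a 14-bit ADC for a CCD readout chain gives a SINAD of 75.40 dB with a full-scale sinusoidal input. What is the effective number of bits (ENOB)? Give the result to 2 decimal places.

12.23 bits

ENOB = (75.40 − 1.76)/6.02 = 12.2326 bits.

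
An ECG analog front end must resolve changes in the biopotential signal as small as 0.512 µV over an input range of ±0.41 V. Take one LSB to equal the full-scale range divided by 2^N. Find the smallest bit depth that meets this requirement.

The full-scale span is 0.41 − (-0.41) = 0.82 V.
Need 2^N ≥ 0.82 V / 0.512 µV = 1.602e6 → N_min = 21.

21 bits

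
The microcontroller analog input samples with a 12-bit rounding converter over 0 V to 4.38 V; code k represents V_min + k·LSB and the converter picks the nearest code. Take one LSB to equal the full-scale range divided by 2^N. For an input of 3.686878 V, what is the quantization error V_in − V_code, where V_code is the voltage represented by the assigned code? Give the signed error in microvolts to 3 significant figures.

−192 µV

V_FS = 4.38 V. LSB = 4.38 V / 2^12 ≈ 1.069 mV.
(3.686878 − (0)) / LSB = 3.686878 × 4096/4.38 = 3447.8202. Nearest integer: k = 3448.
Reconstructed level: 0 + 3448 × 4.38/4096 V = 3.687070313 V.
V_in − V_code = 3.686878 − (3.687070313) = −192 µV.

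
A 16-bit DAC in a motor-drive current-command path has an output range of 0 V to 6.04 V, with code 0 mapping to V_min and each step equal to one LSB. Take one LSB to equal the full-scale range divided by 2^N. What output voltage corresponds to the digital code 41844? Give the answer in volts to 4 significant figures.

Full-scale range = 6.04 V. LSB = 6.04 V / 2^16.
V_out = 0 + 41844 × (6.04/65536) V
      = 0 V + 3.85647 V = 3.85647 V.

3.856 V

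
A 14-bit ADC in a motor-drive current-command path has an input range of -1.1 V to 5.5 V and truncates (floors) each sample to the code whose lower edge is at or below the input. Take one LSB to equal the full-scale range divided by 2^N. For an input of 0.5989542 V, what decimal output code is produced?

4217

Full-scale range = 5.5 V − (-1.1 V) = 6.6 V. LSB = 6.6 V / 2^14 ≈ 402.8 µV.
V_in − V_min = 0.5989542 − (-1.1) = 1.6989542 V.
Divide by LSB: 1.6989542 × 16384/6.6 = 4217.5251.
Truncating gives code 4217.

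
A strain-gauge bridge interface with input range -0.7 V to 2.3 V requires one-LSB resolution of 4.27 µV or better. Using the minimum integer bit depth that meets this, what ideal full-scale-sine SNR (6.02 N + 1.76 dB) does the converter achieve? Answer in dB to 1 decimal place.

122.2 dB

Span: 2.3 V − (-0.7 V) = 3 V.
Need 2^N ≥ 3 V / 4.27 µV = 702600 → N_min = 20.
Ideal SNR at N = 20: 6.02·20 + 1.76 = 122.2 dB.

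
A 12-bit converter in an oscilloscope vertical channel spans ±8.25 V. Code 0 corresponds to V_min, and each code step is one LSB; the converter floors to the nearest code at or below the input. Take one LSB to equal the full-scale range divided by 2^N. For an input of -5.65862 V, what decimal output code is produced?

Span: 8.25 V − (-8.25 V) = 16.5 V. LSB = 16.5 V / 2^12 ≈ 4.028 mV.
code = ⌊(V_in − V_min)/LSB⌋ = ⌊(V_in − V_min) × 2^12 / range⌋
     = ⌊(-5.65862 − (-8.25)) × 4096 / 16.5⌋ = ⌊2.59138 × 4096/16.5⌋
     = ⌊643.290⌋ = 643.

643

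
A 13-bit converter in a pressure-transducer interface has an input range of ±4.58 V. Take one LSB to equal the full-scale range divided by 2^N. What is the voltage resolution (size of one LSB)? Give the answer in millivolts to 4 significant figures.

1.118 mV

Span: 4.58 V − (-4.58 V) = 9.16 V.
Number of codes = 2^13 = 8192.
Step size = 9.16/8192 V = 1.118 mV.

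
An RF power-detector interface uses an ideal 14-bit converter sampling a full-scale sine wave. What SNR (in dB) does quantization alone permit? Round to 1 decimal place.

6.02(14) + 1.76 = 84.28 + 1.76 = 86.04 dB.

86.0 dB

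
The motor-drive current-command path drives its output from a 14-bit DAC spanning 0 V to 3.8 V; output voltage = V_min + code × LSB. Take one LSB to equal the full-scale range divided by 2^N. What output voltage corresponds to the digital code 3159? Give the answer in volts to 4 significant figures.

V_FS = 3.8 V. LSB = 3.8 V / 2^14.
Output = V_min + (3159/16384) × range = 0 + 0.192810 × 3.8 V
      = 0 V + 0.732678 V = 0.732678 V.

0.7327 V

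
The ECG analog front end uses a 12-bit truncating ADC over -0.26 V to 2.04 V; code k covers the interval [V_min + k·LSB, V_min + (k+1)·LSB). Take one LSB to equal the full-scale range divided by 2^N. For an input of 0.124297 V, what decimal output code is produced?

Full-scale range = 2.04 V − (-0.26 V) = 2.3 V. LSB = 2.3 V / 2^12 ≈ 0.5615 mV.
(V_in − V_min) × 2^12/range = (0.124297 − (-0.26)) × 4096/2.3 = 684.383.
Floor → code = 684.

684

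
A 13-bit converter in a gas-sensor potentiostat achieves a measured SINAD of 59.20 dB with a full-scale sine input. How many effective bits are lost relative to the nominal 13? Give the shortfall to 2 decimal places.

3.46 bits

ENOB = (SINAD − 1.76)/6.02 = (59.20 − 1.76)/6.02 = 9.5415 bits.
Lost resolution: 13 − 9.5415 = 3.4585 bits.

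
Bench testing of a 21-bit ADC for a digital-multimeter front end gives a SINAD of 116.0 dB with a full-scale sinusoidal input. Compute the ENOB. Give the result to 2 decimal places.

18.98 bits

(116.0 − 1.76) / 6.02 = 114.24/6.02 = 18.9767 effective bits.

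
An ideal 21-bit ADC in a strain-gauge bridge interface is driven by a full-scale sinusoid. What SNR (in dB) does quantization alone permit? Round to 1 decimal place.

128.2 dB

For an ideal N-bit converter with full-scale sine input, SNR = 6.02 N + 1.76 dB. SNR = 6.02 × 21 + 1.76 = 126.42 + 1.76 = 128.18 dB.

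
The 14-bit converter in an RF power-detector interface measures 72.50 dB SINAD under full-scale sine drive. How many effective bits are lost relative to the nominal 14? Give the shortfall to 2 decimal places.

2.25 bits

Effective bits = (72.50 − 1.76)/6.02 = 11.7508.
Lost resolution: 14 − 11.7508 = 2.2492 bits.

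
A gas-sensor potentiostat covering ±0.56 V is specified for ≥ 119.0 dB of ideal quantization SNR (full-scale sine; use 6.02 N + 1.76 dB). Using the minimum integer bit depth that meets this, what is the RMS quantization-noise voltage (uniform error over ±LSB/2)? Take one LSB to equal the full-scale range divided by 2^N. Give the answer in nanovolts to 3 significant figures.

Span: 0.56 V − (-0.56 V) = 1.12 V.
6.02 N + 1.76 ≥ 119.0 gives N ≥ 19.475, so the minimum integer is 20.
LSB = 1.12 V / 2^20 = 1.0681 µV.
RMS noise = LSB/√12 = 308 nV.

308 nV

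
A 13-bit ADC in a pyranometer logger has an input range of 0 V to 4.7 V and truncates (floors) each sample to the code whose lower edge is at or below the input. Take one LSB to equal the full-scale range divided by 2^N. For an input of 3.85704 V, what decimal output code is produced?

6722

Range is 4.7 V. LSB = 4.7 V / 2^13 ≈ 0.5737 mV.
(V_in − V_min) × 2^13/range = (3.85704 − (0)) × 8192/4.7 = 6722.739.
Floor → code = 6722.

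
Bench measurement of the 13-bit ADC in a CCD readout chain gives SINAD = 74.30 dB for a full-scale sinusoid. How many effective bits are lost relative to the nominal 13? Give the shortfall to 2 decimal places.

ENOB = (SINAD − 1.76)/6.02 = (74.30 − 1.76)/6.02 = 12.0498 bits.
Shortfall = 13 − 12.0498 = 0.9502 bits.

0.95 bits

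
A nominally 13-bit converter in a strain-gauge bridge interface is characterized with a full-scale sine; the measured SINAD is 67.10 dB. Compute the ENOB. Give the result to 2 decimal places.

(67.10 − 1.76) / 6.02 = 65.34/6.02 = 10.8538 effective bits.

10.85 bits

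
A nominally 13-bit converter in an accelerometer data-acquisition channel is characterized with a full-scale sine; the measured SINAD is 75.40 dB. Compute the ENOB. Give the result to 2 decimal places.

ENOB = (SINAD − 1.76) / 6.02 = (75.40 − 1.76) / 6.02 = 73.64 / 6.02 = 12.2326.

12.23 bits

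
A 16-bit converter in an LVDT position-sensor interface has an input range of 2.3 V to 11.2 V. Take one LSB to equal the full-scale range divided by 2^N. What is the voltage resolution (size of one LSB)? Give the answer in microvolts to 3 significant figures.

136 µV

Span: 11.2 V − (2.3 V) = 8.9 V.
There are 2^16 = 65536 steps.
Step size = 8.9/65536 V = 136 µV.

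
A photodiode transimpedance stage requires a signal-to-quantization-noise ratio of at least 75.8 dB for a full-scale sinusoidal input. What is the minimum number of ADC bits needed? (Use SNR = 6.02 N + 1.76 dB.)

13 bits

Solving 6.02 N ≥ 75.8 − 1.76: N ≥ 12.299. Round up → N = 13.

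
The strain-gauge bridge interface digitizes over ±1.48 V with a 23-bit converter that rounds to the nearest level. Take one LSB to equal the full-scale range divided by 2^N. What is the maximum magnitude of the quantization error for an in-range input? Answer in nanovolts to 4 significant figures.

176.4 nV

The full-scale span is 1.48 − (-1.48) = 2.96 V.
LSB = 2.96 V / 2^23 = 352.859 nV.
A rounding quantizer has |error| ≤ LSB/2 = 176.4 nV.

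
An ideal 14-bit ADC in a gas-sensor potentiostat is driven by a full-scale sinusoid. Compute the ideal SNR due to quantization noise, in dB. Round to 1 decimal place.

86.0 dB

For an ideal N-bit converter with full-scale sine input, SNR = 6.02 N + 1.76 dB. SNR = 6.02 × 14 + 1.76 = 84.28 + 1.76 = 86.04 dB.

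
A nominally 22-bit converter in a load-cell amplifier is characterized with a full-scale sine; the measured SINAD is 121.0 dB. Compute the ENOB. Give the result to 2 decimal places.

19.81 bits

ENOB = (SINAD − 1.76) / 6.02 = (121.0 − 1.76) / 6.02 = 119.24 / 6.02 = 19.8073.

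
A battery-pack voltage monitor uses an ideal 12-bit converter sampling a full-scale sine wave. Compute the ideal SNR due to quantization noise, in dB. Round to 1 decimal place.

74.0 dB

SNR = 6.02·12 + 1.76 = 74.00 dB.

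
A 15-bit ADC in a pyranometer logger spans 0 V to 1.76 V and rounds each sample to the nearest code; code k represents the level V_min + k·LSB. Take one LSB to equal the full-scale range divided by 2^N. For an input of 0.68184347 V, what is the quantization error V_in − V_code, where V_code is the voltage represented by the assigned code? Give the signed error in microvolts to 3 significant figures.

V_FS = 1.76 V. LSB = 1.76 V / 2^15 ≈ 53.71 µV.
(0.68184347 − (0)) / LSB = 0.68184347 × 32768/1.76 = 12694.6857. Nearest integer: k = 12695.
Reconstructed level: 0 + 12695 × 1.76/32768 V = 0.68186035156 V.
Error = V_in − V_code = 0.68184347 − (0.68186035156) = −16.9 µV.

−16.9 µV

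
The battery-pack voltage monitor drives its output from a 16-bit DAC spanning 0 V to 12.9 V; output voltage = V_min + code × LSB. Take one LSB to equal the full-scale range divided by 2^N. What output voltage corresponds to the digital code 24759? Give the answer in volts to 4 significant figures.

4.874 V

Range is 12.9 V. LSB = 12.9 V / 2^16.
V_out = 0 + 24759 × (12.9/65536) V
      = 0 V + 4.87352 V = 4.87352 V.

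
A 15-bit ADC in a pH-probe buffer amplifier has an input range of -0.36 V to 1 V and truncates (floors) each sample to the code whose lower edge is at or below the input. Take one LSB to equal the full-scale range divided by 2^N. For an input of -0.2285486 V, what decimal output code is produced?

3167

The full-scale span is 1 − (-0.36) = 1.36 V. LSB = 1.36 V / 2^15 ≈ 41.50 µV.
(V_in − V_min) × 2^15/range = (-0.2285486 − (-0.36)) × 32768/1.36 = 3167.205.
Floor → code = 3167.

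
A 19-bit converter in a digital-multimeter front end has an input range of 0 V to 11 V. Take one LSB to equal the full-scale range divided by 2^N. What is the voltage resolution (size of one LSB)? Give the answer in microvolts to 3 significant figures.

21.0 µV

Range is 11 V.
There are 2^19 = 524288 steps.
LSB = 11 V ÷ 2^19 = 11/524288 V = 21.0 µV.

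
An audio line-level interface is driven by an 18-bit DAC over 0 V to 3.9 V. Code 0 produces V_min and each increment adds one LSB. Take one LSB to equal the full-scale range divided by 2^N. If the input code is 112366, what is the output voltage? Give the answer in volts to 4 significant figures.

Full-scale range = 3.9 V. LSB = 3.9 V / 2^18.
V_out = V_min + code × LSB = 0 V + 112366 × 3.9 V / 262144
      = 0 + 1.67170 = 1.67170 V.

1.672 V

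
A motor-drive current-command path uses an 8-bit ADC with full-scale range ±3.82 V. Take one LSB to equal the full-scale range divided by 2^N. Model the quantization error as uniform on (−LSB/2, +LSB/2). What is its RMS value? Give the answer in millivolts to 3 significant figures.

Full-scale range = 3.82 V − (-3.82 V) = 7.64 V.
Step size = 7.64/256 V = 29.844 mV.
σ_q = LSB/√12 = 29.844 mV/3.4641 = 8.62 mV.

8.62 mV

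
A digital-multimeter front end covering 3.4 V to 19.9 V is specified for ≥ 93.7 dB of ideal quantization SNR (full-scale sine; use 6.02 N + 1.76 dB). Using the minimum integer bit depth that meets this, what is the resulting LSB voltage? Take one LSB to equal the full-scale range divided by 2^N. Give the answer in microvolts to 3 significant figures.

Full-scale range = 19.9 V − (3.4 V) = 16.5 V.
6.02 N + 1.76 ≥ 93.7 gives N ≥ 15.272, so the minimum integer is 16.
One LSB is 16.5 V / 65536 = 252 µV.

252 µV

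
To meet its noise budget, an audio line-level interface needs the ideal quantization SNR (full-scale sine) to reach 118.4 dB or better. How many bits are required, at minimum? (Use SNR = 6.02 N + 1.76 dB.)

20 bits

N ≥ (118.4 − 1.76)/6.02 = 19.375 → N_min = 20.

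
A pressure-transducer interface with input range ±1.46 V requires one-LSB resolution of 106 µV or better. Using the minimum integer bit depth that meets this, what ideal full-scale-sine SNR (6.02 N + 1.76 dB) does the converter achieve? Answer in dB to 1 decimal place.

Span: 1.46 V − (-1.46 V) = 2.92 V.
Levels needed ≥ 2.92/106 µV = 27550. 2^15 = 32768 suffices, so N_min = 15.
Ideal SNR at N = 15: 6.02·15 + 1.76 = 92.1 dB.

92.1 dB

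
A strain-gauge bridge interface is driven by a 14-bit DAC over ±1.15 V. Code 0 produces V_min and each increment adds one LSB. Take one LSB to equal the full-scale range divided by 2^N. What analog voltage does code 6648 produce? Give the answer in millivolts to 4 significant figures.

Span: 1.15 V − (-1.15 V) = 2.3 V. LSB = 2.3 V / 2^14.
Output = V_min + (6648/16384) × range = -1.15 + 0.405762 × 2.3 V
      = -1.15 + 0.933252 = -0.216748 V.

-216.7 mV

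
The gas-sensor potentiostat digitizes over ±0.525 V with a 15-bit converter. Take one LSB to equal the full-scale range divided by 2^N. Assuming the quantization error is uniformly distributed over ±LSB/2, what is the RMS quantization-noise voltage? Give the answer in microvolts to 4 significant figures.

9.250 µV

Full-scale range = 0.525 V − (-0.525 V) = 1.05 V.
LSB = 1.05 V / 2^15 = 32.0435 µV.
σ_q = LSB/√12 = 32.0435 µV/3.4641 = 9.250 µV.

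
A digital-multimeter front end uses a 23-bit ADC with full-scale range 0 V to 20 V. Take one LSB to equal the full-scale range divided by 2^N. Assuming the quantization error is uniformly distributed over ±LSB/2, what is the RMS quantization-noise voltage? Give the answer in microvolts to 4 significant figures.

0.6883 µV

V_FS = 20 V.
One LSB is 20 V / 8388608 = 2.38419 µV.
σ_q = LSB/√12 = 2.38419 µV/3.4641 = 0.6883 µV.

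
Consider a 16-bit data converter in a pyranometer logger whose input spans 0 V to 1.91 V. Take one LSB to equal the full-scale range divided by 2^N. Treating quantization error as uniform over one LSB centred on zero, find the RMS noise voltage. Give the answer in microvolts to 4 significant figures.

8.413 µV

Range is 1.91 V.
Step size = 1.91/65536 V = 29.1443 µV.
RMS of a uniform error over width LSB is LSB/√12 = 8.413 µV.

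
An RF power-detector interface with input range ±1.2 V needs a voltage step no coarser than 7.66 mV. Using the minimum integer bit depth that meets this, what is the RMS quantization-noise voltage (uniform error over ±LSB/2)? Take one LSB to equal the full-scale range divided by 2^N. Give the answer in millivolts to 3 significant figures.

Full-scale range = 1.2 V − (-1.2 V) = 2.4 V.
Levels needed ≥ 2.4/7.66 mV = 313.3. 2^9 = 512 suffices, so N_min = 9.
LSB = 2.4 V / 2^9 = 4.6875 mV.
RMS noise = LSB/√12 = 1.35 mV.

1.35 mV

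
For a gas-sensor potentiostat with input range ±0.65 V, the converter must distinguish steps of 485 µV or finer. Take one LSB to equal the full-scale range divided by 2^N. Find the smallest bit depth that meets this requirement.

Range = 0.65 − (-0.65) = 1.3 V.
Required number of levels: 1.3/485 µV = 2680.4; smallest N with 2^N ≥ that is 12.

12 bits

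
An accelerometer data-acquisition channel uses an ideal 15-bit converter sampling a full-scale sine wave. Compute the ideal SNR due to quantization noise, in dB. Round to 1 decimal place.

92.1 dB

Ideal quantization SNR: 6.02 × 15 + 1.76 dB = 92.1 dB.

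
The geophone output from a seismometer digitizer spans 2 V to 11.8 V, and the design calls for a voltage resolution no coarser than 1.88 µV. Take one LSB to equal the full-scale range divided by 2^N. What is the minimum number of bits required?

Span: 11.8 V − (2 V) = 9.8 V.
Need 2^N ≥ 9.8 V / 1.88 µV = 5.213e6 → N_min = 23.

23 bits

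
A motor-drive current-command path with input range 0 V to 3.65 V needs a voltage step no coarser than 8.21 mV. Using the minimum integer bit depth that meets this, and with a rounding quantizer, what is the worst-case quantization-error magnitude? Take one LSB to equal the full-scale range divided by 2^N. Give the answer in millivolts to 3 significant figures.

3.56 mV

Span = 3.65 V.
3.65 V / 8.21 mV = 444.6. Since 2^8 = 256 and 2^9 = 512, N = 9.
One LSB is 3.65 V / 512 = 7.1289 mV.
Half an LSB is 3.56 mV.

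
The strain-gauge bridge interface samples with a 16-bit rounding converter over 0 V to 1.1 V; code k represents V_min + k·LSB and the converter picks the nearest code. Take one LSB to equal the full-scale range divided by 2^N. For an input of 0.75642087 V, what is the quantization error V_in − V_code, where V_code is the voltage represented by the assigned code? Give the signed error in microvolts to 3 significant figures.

Range is 1.1 V. LSB = 1.1 V / 2^16 ≈ 16.78 µV.
Position in LSBs: (0.75642087 − (0)) × 65536/1.1 = 45066.1801; rounding gives k = 45066.
Reconstructed level: 0 + 45066 × 1.1/65536 V = 0.75641784668 V.
V_in − V_code = 0.75642087 − (0.75641784668) = +3.02 µV.

+3.02 µV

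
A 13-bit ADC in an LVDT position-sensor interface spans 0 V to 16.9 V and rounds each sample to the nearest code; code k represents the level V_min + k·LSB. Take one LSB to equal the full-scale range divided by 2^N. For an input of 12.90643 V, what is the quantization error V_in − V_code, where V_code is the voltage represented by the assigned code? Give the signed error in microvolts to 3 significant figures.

Full-scale range = 16.9 V. LSB = 16.9 V / 2^13 ≈ 2.063 mV.
Position in LSBs: (12.90643 − (0)) × 8192/16.9 = 6256.1819; rounding gives k = 6256.
Reconstructed level: 0 + 6256 × 16.9/8192 V = 12.90605469 V.
e = 12.90643 − (12.90605469) = +375 µV.

+375 µV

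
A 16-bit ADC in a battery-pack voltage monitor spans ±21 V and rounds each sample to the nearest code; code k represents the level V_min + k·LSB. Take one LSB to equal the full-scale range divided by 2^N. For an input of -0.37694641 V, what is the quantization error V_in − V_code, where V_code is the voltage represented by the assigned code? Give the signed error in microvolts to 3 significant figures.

−115 µV

Span: 21 V − (-21 V) = 42 V. LSB = 42 V / 2^16 ≈ 0.6409 mV.
(-0.37694641 − (-21)) / LSB = 20.62305359 × 65536/42 = 32179.8200. Nearest integer: k = 32180.
Reconstructed level: -21 + 32180 × 42/65536 V = -0.37683105469 V.
e = -0.37694641 − (-0.37683105469) = −115 µV.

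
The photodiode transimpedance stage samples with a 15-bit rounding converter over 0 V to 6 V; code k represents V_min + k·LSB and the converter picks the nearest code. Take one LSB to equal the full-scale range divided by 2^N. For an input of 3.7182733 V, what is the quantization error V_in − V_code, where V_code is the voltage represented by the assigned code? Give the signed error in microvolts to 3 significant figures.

Span = 6 V. LSB = 6 V / 2^15 ≈ 183.1 µV.
(V_in − V_min)/LSB = (3.7182733 − (0)) × 32768/6 = 20306.7299 → nearest code k = 20307.
V_code = 0 + (20307/32768) × 6 = 3.7183227539 V.
e = 3.7182733 − (3.7183227539) = −49.5 µV.

−49.5 µV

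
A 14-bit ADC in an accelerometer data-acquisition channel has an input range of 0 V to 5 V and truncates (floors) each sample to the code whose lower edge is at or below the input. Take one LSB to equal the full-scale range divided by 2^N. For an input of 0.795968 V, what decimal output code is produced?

Full-scale range = 5 V. LSB = 5 V / 2^14 ≈ 305.2 µV.
code = ⌊(V_in − V_min)/LSB⌋ = ⌊(V_in − V_min) × 2^14 / range⌋
     = ⌊(0.795968 − (0)) × 16384 / 5⌋ = ⌊0.795968 × 16384/5⌋
     = ⌊2608.228⌋ = 2608.

2608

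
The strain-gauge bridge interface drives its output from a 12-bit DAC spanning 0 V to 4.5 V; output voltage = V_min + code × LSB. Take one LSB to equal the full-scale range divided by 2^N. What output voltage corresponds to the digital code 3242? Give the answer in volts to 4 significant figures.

3.562 V

V_FS = 4.5 V. LSB = 4.5 V / 2^12.
Output = V_min + (3242/4096) × range = 0 + 0.791504 × 4.5 V
      = 0 V + 3.56177 V = 3.56177 V.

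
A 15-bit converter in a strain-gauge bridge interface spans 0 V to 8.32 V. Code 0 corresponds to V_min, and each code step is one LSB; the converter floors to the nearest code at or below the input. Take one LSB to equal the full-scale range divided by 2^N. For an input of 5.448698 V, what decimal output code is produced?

V_FS = 8.32 V. LSB = 8.32 V / 2^15 ≈ 253.9 µV.
(V_in − V_min) × 2^15/range = (5.448698 − (0)) × 32768/8.32 = 21459.488.
Floor → code = 21459.

21459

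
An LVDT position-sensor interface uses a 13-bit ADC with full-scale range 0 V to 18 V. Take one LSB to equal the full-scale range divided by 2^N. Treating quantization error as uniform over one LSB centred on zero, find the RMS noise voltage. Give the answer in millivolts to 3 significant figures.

V_FS = 18 V.
LSB = 18 V ÷ 2^13 = 18/8192 V = 2.1973 mV.
V_rms = LSB/√12 = 2.1973 mV / √12 = 0.634 mV.

0.634 mV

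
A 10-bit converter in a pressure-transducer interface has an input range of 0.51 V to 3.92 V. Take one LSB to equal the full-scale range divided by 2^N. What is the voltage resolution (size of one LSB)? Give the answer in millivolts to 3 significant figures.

The full-scale span is 3.92 − (0.51) = 3.41 V.
2^10 = 1024 levels.
LSB = 3.41 V / 2^10 = 3.33 mV.

3.33 mV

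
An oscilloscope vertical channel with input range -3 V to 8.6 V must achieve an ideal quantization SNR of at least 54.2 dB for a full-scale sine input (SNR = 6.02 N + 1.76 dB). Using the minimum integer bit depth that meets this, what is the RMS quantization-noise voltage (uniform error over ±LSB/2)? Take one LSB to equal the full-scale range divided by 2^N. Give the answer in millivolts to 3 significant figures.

6.54 mV

The full-scale span is 8.6 − (-3) = 11.6 V.
6.02 N + 1.76 ≥ 54.2 gives N ≥ 8.711, so the minimum integer is 9.
LSB = 11.6 V / 2^9 = 22.656 mV.
σ_q = LSB/√12 = 22.656 mV/3.4641 = 6.54 mV.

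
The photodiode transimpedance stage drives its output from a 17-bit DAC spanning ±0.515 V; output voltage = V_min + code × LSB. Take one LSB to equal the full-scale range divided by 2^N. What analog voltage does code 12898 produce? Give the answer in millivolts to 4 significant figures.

The full-scale span is 0.515 − (-0.515) = 1.03 V. LSB = 1.03 V / 2^17.
V_out = -0.515 + 12898 × (1.03/131072) V
      = -0.515 V + 0.101356 V = -0.413644 V.

-413.6 mV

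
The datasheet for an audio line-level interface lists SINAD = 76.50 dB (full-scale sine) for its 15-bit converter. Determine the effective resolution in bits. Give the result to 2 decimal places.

ENOB = (SINAD − 1.76) / 6.02 = (76.50 − 1.76) / 6.02 = 74.74 / 6.02 = 12.4153.

12.42 bits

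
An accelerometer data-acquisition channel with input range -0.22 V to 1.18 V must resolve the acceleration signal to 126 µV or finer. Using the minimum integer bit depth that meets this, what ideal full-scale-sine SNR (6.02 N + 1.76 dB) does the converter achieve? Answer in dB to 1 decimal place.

Span: 1.18 V − (-0.22 V) = 1.4 V.
1.4 V / 126 µV = 11110. Since 2^13 = 8192 and 2^14 = 16384, N = 14.
6.02(14) + 1.76 = 86.04 dB.

86.0 dB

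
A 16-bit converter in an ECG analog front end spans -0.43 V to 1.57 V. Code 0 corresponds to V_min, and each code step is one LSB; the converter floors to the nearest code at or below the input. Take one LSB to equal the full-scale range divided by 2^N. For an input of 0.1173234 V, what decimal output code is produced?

17934

Full-scale range = 1.57 V − (-0.43 V) = 2 V. LSB = 2 V / 2^16 ≈ 30.52 µV.
code = ⌊(V_in − V_min)/LSB⌋ = ⌊(V_in − V_min) × 2^16 / range⌋
     = ⌊(0.1173234 − (-0.43)) × 65536 / 2⌋ = ⌊0.5473234 × 65536/2⌋
     = ⌊17934.693⌋ = 17934.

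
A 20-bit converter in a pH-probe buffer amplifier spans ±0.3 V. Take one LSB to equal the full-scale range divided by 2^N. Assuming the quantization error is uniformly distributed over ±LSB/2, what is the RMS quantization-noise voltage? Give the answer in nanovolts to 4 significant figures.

165.2 nV

Range = 0.3 − (-0.3) = 0.6 V.
One LSB is 0.6 V / 1048576 = 0.572205 µV.
V_rms = LSB/√12 = 0.572205 µV / √12 = 165.2 nV.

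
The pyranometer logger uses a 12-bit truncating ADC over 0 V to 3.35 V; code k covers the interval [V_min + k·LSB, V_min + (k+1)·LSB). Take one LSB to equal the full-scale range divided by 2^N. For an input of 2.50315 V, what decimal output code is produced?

3060

Range is 3.35 V. LSB = 3.35 V / 2^12 ≈ 0.8179 mV.
V_in − V_min = 2.50315 − (0) = 2.50315 V.
Divide by LSB: 2.50315 × 4096/3.35 = 3060.5679.
Truncating gives code 3060.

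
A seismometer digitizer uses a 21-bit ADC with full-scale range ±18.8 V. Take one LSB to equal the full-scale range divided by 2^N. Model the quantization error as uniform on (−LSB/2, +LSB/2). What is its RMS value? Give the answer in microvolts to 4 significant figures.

Full-scale range = 18.8 V − (-18.8 V) = 37.6 V.
Step size = 37.6/2097152 V = 17.9291 µV.
V_rms = LSB/√12 = 17.9291 µV / √12 = 5.176 µV.

5.176 µV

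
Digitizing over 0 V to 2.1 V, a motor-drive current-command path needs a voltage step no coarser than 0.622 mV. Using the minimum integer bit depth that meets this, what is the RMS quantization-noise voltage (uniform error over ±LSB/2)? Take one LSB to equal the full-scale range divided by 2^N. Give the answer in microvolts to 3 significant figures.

V_FS = 2.1 V.
Required number of levels: 2.1/0.622 mV = 3376.2; smallest N with 2^N ≥ that is 12.
LSB = 2.1 V ÷ 2^12 = 2.1/4096 V = 0.51270 mV.
RMS noise = LSB/√12 = 148 µV.

148 µV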